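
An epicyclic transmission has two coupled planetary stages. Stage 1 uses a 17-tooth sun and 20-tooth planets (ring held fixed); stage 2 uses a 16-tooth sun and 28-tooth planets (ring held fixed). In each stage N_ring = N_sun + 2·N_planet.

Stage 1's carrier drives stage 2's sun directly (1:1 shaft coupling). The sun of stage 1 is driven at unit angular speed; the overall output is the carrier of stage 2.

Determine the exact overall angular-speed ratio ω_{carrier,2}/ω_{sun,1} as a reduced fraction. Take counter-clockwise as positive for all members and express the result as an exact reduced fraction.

17/407

Stage 1: N_ring = 17 + 2·20 = 57
Stage 1: 17(ω_s−ω_c) = −57(ω_r−ω_c),  ω_r=0, ω_s=1
Stage 1: 17(1−ω_c) = −57(0−ω_c)  ⇒  74ω_c = 17  ⇒  ω_c = 17/74
  ⇒ ω_c¹/ω_s¹ = 17/74
Stage 2: N_ring = 16 + 2·28 = 72
Stage 2: 16(ω_s−ω_c) = −72(ω_r−ω_c),  ω_r=0, ω_s=1
Stage 2: 16(1−ω_c) = −72(0−ω_c)  ⇒  88ω_c = 16  ⇒  ω_c = 2/11
  ⇒ ω_c²/ω_s² = 2/11
Coupling ω_s² = ω_c¹ ⇒ overall = 17/74 × 2/11 = 17/407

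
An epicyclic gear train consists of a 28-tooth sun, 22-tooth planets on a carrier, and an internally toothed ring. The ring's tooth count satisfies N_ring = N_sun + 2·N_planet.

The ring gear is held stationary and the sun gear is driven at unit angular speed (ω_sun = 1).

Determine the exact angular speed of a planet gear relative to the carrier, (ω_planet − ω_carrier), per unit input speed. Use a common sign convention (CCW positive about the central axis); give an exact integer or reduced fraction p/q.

N_ring = 28 + 2·22 = 72
28(ω_s−ω_c) = −72(ω_r−ω_c),  ω_r=0, ω_s=1
28(1−ω_c) = −72(0−ω_c)  ⇒  100ω_c = 28  ⇒  ω_c = 7/25
sun–planet: 28·(1−7/25) = −22·(ω_p−ω_c)  ⇒  ω_p−ω_c = −(28/22)·(18/25) = -252/275

-252/275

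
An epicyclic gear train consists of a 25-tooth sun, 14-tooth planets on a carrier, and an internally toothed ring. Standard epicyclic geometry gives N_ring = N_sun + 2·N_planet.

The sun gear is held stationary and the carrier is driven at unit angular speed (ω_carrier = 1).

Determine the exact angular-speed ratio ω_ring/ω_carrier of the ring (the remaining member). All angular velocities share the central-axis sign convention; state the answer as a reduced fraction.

78/53

N_ring = 25 + 2·14 = 53
25(ω_s−ω_c) = −53(ω_r−ω_c),  ω_s=0, ω_c=1
ω_r = 1 − (25/53)(0−1) = 78/53
ω_r/ω_c = 78/53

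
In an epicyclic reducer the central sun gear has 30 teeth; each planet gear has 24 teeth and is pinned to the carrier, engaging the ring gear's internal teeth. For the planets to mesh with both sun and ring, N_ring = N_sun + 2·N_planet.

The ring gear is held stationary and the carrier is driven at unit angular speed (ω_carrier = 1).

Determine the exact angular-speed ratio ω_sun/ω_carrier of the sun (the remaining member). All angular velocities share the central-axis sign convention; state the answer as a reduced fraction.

18/5

N_ring = 30 + 2·24 = 78
30(ω_s−ω_c) = −78(ω_r−ω_c),  ω_r=0, ω_c=1
ω_s = 1 − (78/30)(0−1) = 18/5
ω_s/ω_c = 18/5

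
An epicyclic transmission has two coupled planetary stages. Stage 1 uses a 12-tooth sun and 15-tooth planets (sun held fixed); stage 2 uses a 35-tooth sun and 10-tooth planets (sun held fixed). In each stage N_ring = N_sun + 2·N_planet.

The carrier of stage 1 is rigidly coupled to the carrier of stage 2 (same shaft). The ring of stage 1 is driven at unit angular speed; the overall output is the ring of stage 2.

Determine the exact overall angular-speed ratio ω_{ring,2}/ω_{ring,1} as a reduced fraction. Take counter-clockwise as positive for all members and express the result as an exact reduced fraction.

Stage 1: N_ring = 12 + 2·15 = 42
Stage 1: 12(ω_s−ω_c) = −42(ω_r−ω_c),  ω_s=0, ω_r=1
Stage 1: 12(0−ω_c) = −42(1−ω_c)  ⇒  54ω_c = 42  ⇒  ω_c = 7/9
  ⇒ ω_c¹/ω_r¹ = 7/9
Stage 2: N_ring = 35 + 2·10 = 55
Stage 2: 35(ω_s−ω_c) = −55(ω_r−ω_c),  ω_s=0, ω_c=1
Stage 2: ω_r = 1 − (35/55)(0−1) = 18/11
  ⇒ ω_r²/ω_c² = 18/11
Coupling ω_c² = ω_c¹ ⇒ overall = 7/9 × 18/11 = 14/11

14/11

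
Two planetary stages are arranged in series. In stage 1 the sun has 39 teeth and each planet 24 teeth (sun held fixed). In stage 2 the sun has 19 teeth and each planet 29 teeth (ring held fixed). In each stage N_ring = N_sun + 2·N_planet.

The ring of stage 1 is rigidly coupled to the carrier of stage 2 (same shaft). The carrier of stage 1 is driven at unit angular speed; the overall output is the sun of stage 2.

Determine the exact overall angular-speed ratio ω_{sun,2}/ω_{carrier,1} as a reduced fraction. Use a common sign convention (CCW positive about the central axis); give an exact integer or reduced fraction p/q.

4032/551

Stage 1: N_ring = 39 + 2·24 = 87
Stage 1: 39(ω_s−ω_c) = −87(ω_r−ω_c),  ω_s=0, ω_c=1
Stage 1: ω_r = 1 − (39/87)(0−1) = 42/29
  ⇒ ω_r¹/ω_c¹ = 42/29
Stage 2: N_ring = 19 + 2·29 = 77
Stage 2: 19(ω_s−ω_c) = −77(ω_r−ω_c),  ω_r=0, ω_c=1
Stage 2: ω_s = 1 − (77/19)(0−1) = 96/19
  ⇒ ω_s²/ω_c² = 96/19
Coupling ω_c² = ω_r¹ ⇒ overall = 42/29 × 96/19 = 4032/551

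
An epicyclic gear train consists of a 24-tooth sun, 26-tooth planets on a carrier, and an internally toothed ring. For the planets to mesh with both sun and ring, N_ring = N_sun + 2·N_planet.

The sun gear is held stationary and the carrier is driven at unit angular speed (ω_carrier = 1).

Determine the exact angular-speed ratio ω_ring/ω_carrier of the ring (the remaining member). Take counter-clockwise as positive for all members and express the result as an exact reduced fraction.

25/19

N_ring = 24 + 2·26 = 76
24(ω_s−ω_c) = −76(ω_r−ω_c),  ω_s=0, ω_c=1
ω_r = 1 − (24/76)(0−1) = 25/19
ω_r/ω_c = 25/19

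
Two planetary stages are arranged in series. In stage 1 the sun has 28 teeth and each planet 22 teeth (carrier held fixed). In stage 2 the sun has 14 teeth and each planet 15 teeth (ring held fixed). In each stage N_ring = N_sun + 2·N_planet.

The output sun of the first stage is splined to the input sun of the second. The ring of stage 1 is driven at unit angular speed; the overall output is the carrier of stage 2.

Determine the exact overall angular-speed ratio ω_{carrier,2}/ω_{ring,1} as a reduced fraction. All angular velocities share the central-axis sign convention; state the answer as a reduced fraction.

Stage 1: N_ring = 28 + 2·22 = 72
Stage 1: 28(ω_s−ω_c) = −72(ω_r−ω_c),  ω_c=0, ω_r=1
Stage 1: ω_s = 0 − (72/28)(1−0) = -18/7
  ⇒ ω_s¹/ω_r¹ = -18/7
Stage 2: N_ring = 14 + 2·15 = 44
Stage 2: 14(ω_s−ω_c) = −44(ω_r−ω_c),  ω_r=0, ω_s=1
Stage 2: 14(1−ω_c) = −44(0−ω_c)  ⇒  58ω_c = 14  ⇒  ω_c = 7/29
  ⇒ ω_c²/ω_s² = 7/29
Coupling ω_s² = ω_s¹ ⇒ overall = -18/7 × 7/29 = -18/29

-18/29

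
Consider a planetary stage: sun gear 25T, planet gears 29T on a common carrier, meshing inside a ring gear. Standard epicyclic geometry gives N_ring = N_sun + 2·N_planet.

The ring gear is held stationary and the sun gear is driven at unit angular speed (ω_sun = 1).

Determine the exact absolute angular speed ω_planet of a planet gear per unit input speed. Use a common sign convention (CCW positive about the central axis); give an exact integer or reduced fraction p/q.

N_ring = 25 + 2·29 = 83
25(ω_s−ω_c) = −83(ω_r−ω_c),  ω_r=0, ω_s=1
25(1−ω_c) = −83(0−ω_c)  ⇒  108ω_c = 25  ⇒  ω_c = 25/108
sun–planet: 25·(1−25/108) = −29·(ω_p−ω_c)  ⇒  ω_p−ω_c = −(25/29)·(83/108) = -2075/3132
ω_p = 25/108 − 2075/3132 = -25/58

-25/58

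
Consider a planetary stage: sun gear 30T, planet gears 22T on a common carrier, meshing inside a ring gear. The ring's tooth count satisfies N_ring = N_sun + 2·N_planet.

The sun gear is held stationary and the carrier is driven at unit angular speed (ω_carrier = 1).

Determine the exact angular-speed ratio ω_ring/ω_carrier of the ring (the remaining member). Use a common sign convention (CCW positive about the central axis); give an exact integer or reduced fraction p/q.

52/37

N_ring = 30 + 2·22 = 74
30(ω_s−ω_c) = −74(ω_r−ω_c),  ω_s=0, ω_c=1
ω_r = 1 − (30/74)(0−1) = 52/37
ω_r/ω_c = 52/37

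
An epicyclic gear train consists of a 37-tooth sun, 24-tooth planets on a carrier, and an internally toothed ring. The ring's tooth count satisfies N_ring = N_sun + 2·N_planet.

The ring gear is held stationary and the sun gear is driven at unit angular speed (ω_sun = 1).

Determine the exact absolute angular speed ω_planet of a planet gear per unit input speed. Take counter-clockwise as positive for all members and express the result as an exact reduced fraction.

N_ring = 37 + 2·24 = 85
37(ω_s−ω_c) = −85(ω_r−ω_c),  ω_r=0, ω_s=1
37(1−ω_c) = −85(0−ω_c)  ⇒  122ω_c = 37  ⇒  ω_c = 37/122
sun–planet: 37·(1−37/122) = −24·(ω_p−ω_c)  ⇒  ω_p−ω_c = −(37/24)·(85/122) = -3145/2928
ω_p = 37/122 − 3145/2928 = -37/48

-37/48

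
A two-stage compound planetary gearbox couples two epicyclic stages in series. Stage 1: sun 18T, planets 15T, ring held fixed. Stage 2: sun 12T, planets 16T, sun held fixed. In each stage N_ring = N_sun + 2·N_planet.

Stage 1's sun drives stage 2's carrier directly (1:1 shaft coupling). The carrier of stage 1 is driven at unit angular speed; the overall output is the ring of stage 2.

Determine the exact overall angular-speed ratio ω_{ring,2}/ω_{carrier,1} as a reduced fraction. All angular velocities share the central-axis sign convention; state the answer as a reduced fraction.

14/3

Stage 1: N_ring = 18 + 2·15 = 48
Stage 1: 18(ω_s−ω_c) = −48(ω_r−ω_c),  ω_r=0, ω_c=1
Stage 1: ω_s = 1 − (48/18)(0−1) = 11/3
  ⇒ ω_s¹/ω_c¹ = 11/3
Stage 2: N_ring = 12 + 2·16 = 44
Stage 2: 12(ω_s−ω_c) = −44(ω_r−ω_c),  ω_s=0, ω_c=1
Stage 2: ω_r = 1 − (12/44)(0−1) = 14/11
  ⇒ ω_r²/ω_c² = 14/11
Coupling ω_c² = ω_s¹ ⇒ overall = 11/3 × 14/11 = 14/3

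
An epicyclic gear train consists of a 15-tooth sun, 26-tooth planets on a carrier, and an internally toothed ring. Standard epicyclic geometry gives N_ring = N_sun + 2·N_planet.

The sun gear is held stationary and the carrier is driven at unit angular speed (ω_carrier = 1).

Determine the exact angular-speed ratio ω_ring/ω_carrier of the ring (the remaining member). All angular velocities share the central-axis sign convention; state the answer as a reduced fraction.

N_ring = 15 + 2·26 = 67
15(ω_s−ω_c) = −67(ω_r−ω_c),  ω_s=0, ω_c=1
ω_r = 1 − (15/67)(0−1) = 82/67
ω_r/ω_c = 82/67

82/67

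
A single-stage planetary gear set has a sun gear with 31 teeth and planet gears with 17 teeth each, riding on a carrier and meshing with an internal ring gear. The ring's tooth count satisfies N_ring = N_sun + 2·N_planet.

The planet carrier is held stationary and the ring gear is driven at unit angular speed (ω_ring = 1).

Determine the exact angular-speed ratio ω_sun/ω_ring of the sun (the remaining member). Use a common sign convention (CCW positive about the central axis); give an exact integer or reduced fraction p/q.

N_ring = 31 + 2·17 = 65
31(ω_s−ω_c) = −65(ω_r−ω_c),  ω_c=0, ω_r=1
ω_s = 0 − (65/31)(1−0) = -65/31
ω_s/ω_r = -65/31

-65/31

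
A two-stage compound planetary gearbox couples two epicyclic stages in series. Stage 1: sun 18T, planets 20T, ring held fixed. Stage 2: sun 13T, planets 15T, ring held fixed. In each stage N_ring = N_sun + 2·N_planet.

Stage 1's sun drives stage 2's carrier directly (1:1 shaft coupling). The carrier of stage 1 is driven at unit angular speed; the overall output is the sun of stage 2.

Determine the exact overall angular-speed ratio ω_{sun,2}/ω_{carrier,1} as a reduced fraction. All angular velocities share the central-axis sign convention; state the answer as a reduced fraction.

Stage 1: N_ring = 18 + 2·20 = 58
Stage 1: 18(ω_s−ω_c) = −58(ω_r−ω_c),  ω_r=0, ω_c=1
Stage 1: ω_s = 1 − (58/18)(0−1) = 38/9
  ⇒ ω_s¹/ω_c¹ = 38/9
Stage 2: N_ring = 13 + 2·15 = 43
Stage 2: 13(ω_s−ω_c) = −43(ω_r−ω_c),  ω_r=0, ω_c=1
Stage 2: ω_s = 1 − (43/13)(0−1) = 56/13
  ⇒ ω_s²/ω_c² = 56/13
Coupling ω_c² = ω_s¹ ⇒ overall = 38/9 × 56/13 = 2128/117

2128/117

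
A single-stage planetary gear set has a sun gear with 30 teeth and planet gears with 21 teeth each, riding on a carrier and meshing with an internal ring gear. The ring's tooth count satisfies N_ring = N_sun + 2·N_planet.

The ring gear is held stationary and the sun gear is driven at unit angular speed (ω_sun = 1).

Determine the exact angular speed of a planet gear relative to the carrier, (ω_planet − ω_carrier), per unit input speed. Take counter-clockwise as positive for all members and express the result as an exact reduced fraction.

-120/119

N_ring = 30 + 2·21 = 72
30(ω_s−ω_c) = −72(ω_r−ω_c),  ω_r=0, ω_s=1
30(1−ω_c) = −72(0−ω_c)  ⇒  102ω_c = 30  ⇒  ω_c = 5/17
sun–planet: 30·(1−5/17) = −21·(ω_p−ω_c)  ⇒  ω_p−ω_c = −(30/21)·(12/17) = -120/119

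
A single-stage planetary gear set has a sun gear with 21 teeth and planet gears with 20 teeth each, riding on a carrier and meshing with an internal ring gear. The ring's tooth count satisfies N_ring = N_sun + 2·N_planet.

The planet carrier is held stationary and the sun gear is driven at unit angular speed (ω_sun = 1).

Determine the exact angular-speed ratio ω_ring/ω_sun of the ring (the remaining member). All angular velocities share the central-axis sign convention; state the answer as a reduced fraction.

-21/61

N_ring = 21 + 2·20 = 61
21(ω_s−ω_c) = −61(ω_r−ω_c),  ω_c=0, ω_s=1
ω_r = 0 − (21/61)(1−0) = -21/61
ω_r/ω_s = -21/61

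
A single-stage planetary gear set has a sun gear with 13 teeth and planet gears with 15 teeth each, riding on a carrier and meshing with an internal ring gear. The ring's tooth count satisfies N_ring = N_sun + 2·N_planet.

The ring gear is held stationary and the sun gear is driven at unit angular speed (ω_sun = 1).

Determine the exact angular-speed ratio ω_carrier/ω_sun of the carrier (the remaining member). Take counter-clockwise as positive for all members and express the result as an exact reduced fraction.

N_ring = 13 + 2·15 = 43
13(ω_s−ω_c) = −43(ω_r−ω_c),  ω_r=0, ω_s=1
13(1−ω_c) = −43(0−ω_c)  ⇒  56ω_c = 13  ⇒  ω_c = 13/56
ω_c/ω_s = 13/56

13/56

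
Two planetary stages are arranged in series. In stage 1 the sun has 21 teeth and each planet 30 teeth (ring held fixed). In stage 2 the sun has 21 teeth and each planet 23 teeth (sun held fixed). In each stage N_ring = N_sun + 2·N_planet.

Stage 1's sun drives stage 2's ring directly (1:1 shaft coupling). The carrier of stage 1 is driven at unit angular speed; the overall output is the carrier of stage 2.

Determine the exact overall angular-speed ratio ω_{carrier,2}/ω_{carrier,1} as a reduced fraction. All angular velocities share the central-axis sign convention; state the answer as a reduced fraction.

Stage 1: N_ring = 21 + 2·30 = 81
Stage 1: 21(ω_s−ω_c) = −81(ω_r−ω_c),  ω_r=0, ω_c=1
Stage 1: ω_s = 1 − (81/21)(0−1) = 34/7
  ⇒ ω_s¹/ω_c¹ = 34/7
Stage 2: N_ring = 21 + 2·23 = 67
Stage 2: 21(ω_s−ω_c) = −67(ω_r−ω_c),  ω_s=0, ω_r=1
Stage 2: 21(0−ω_c) = −67(1−ω_c)  ⇒  88ω_c = 67  ⇒  ω_c = 67/88
  ⇒ ω_c²/ω_r² = 67/88
Coupling ω_r² = ω_s¹ ⇒ overall = 34/7 × 67/88 = 1139/308

1139/308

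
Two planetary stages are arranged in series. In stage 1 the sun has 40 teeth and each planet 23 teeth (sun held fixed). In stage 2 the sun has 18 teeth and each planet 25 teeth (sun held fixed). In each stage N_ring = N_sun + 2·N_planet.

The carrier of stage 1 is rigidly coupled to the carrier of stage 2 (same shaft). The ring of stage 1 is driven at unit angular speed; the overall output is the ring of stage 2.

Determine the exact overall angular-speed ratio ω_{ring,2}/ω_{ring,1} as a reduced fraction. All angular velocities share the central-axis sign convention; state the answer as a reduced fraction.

Stage 1: N_ring = 40 + 2·23 = 86
Stage 1: 40(ω_s−ω_c) = −86(ω_r−ω_c),  ω_s=0, ω_r=1
Stage 1: 40(0−ω_c) = −86(1−ω_c)  ⇒  126ω_c = 86  ⇒  ω_c = 43/63
  ⇒ ω_c¹/ω_r¹ = 43/63
Stage 2: N_ring = 18 + 2·25 = 68
Stage 2: 18(ω_s−ω_c) = −68(ω_r−ω_c),  ω_s=0, ω_c=1
Stage 2: ω_r = 1 − (18/68)(0−1) = 43/34
  ⇒ ω_r²/ω_c² = 43/34
Coupling ω_c² = ω_c¹ ⇒ overall = 43/63 × 43/34 = 1849/2142

1849/2142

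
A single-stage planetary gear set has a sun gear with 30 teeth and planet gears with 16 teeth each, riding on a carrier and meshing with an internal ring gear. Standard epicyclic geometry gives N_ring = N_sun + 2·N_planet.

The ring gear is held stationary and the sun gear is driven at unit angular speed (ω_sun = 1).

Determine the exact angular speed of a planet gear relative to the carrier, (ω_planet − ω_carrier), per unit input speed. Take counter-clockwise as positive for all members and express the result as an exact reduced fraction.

N_ring = 30 + 2·16 = 62
30(ω_s−ω_c) = −62(ω_r−ω_c),  ω_r=0, ω_s=1
30(1−ω_c) = −62(0−ω_c)  ⇒  92ω_c = 30  ⇒  ω_c = 15/46
sun–planet: 30·(1−15/46) = −16·(ω_p−ω_c)  ⇒  ω_p−ω_c = −(30/16)·(31/46) = -465/368

-465/368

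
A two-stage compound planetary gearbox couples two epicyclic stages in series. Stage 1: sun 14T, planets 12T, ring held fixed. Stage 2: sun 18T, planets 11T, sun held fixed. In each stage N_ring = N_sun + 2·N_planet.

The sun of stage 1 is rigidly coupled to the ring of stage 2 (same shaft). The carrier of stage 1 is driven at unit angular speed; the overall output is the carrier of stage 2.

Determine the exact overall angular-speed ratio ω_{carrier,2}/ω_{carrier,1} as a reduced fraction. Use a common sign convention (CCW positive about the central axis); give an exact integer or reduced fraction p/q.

520/203

Stage 1: N_ring = 14 + 2·12 = 38
Stage 1: 14(ω_s−ω_c) = −38(ω_r−ω_c),  ω_r=0, ω_c=1
Stage 1: ω_s = 1 − (38/14)(0−1) = 26/7
  ⇒ ω_s¹/ω_c¹ = 26/7
Stage 2: N_ring = 18 + 2·11 = 40
Stage 2: 18(ω_s−ω_c) = −40(ω_r−ω_c),  ω_s=0, ω_r=1
Stage 2: 18(0−ω_c) = −40(1−ω_c)  ⇒  58ω_c = 40  ⇒  ω_c = 20/29
  ⇒ ω_c²/ω_r² = 20/29
Coupling ω_r² = ω_s¹ ⇒ overall = 26/7 × 20/29 = 520/203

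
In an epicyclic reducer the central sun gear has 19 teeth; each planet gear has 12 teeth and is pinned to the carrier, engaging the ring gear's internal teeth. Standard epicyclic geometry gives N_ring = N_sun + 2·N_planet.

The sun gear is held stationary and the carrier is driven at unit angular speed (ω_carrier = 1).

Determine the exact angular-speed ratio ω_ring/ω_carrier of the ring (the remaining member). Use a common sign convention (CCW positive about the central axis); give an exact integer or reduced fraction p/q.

62/43

N_ring = 19 + 2·12 = 43
19(ω_s−ω_c) = −43(ω_r−ω_c),  ω_s=0, ω_c=1
ω_r = 1 − (19/43)(0−1) = 62/43
ω_r/ω_c = 62/43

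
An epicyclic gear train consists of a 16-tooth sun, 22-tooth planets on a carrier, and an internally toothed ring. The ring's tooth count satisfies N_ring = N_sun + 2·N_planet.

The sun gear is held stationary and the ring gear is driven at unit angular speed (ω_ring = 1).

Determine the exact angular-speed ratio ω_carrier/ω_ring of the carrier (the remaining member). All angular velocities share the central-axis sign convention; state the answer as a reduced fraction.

N_ring = 16 + 2·22 = 60
16(ω_s−ω_c) = −60(ω_r−ω_c),  ω_s=0, ω_r=1
16(0−ω_c) = −60(1−ω_c)  ⇒  76ω_c = 60  ⇒  ω_c = 15/19
ω_c/ω_r = 15/19

15/19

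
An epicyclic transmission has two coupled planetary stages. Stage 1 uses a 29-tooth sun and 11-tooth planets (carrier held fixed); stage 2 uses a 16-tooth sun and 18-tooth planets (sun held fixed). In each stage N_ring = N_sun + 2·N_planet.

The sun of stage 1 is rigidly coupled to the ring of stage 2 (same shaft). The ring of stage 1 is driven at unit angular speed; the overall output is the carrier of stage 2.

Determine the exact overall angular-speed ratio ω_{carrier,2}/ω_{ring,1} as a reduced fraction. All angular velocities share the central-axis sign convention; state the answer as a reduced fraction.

Stage 1: N_ring = 29 + 2·11 = 51
Stage 1: 29(ω_s−ω_c) = −51(ω_r−ω_c),  ω_c=0, ω_r=1
Stage 1: ω_s = 0 − (51/29)(1−0) = -51/29
  ⇒ ω_s¹/ω_r¹ = -51/29
Stage 2: N_ring = 16 + 2·18 = 52
Stage 2: 16(ω_s−ω_c) = −52(ω_r−ω_c),  ω_s=0, ω_r=1
Stage 2: 16(0−ω_c) = −52(1−ω_c)  ⇒  68ω_c = 52  ⇒  ω_c = 13/17
  ⇒ ω_c²/ω_r² = 13/17
Coupling ω_r² = ω_s¹ ⇒ overall = -51/29 × 13/17 = -39/29

-39/29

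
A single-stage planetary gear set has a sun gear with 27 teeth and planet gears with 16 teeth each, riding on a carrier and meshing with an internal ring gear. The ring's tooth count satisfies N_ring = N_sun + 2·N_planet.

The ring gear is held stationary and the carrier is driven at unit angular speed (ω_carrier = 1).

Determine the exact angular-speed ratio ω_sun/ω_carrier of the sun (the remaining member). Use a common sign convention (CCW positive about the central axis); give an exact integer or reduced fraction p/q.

86/27

N_ring = 27 + 2·16 = 59
27(ω_s−ω_c) = −59(ω_r−ω_c),  ω_r=0, ω_c=1
ω_s = 1 − (59/27)(0−1) = 86/27
ω_s/ω_c = 86/27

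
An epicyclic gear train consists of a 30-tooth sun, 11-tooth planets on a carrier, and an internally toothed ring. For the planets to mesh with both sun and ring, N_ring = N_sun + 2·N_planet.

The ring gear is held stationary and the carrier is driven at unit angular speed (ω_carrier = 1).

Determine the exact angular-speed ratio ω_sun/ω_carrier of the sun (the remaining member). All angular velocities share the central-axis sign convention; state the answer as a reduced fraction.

41/15

N_ring = 30 + 2·11 = 52
30(ω_s−ω_c) = −52(ω_r−ω_c),  ω_r=0, ω_c=1
ω_s = 1 − (52/30)(0−1) = 41/15
ω_s/ω_c = 41/15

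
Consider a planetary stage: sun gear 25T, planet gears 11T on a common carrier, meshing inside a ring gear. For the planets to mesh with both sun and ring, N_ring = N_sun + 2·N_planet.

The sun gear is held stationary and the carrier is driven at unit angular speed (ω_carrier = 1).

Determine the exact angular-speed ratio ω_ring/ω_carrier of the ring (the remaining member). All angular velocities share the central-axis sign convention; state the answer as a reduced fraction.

72/47

N_ring = 25 + 2·11 = 47
25(ω_s−ω_c) = −47(ω_r−ω_c),  ω_s=0, ω_c=1
ω_r = 1 − (25/47)(0−1) = 72/47
ω_r/ω_c = 72/47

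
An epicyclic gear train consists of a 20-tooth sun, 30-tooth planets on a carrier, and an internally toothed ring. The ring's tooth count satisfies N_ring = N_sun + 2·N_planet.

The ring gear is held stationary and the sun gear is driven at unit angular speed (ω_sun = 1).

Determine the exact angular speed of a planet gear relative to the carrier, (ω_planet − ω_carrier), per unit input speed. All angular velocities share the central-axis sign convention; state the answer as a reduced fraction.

N_ring = 20 + 2·30 = 80
20(ω_s−ω_c) = −80(ω_r−ω_c),  ω_r=0, ω_s=1
20(1−ω_c) = −80(0−ω_c)  ⇒  100ω_c = 20  ⇒  ω_c = 1/5
sun–planet: 20·(1−1/5) = −30·(ω_p−ω_c)  ⇒  ω_p−ω_c = −(20/30)·(4/5) = -8/15

-8/15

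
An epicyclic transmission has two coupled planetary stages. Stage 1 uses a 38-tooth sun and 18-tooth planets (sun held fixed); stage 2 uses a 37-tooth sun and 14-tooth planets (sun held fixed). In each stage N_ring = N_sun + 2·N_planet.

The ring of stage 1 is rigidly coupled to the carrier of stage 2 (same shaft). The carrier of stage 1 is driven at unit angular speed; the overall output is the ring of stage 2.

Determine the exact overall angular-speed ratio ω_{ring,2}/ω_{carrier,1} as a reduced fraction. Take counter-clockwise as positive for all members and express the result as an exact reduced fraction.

5712/2405

Stage 1: N_ring = 38 + 2·18 = 74
Stage 1: 38(ω_s−ω_c) = −74(ω_r−ω_c),  ω_s=0, ω_c=1
Stage 1: ω_r = 1 − (38/74)(0−1) = 56/37
  ⇒ ω_r¹/ω_c¹ = 56/37
Stage 2: N_ring = 37 + 2·14 = 65
Stage 2: 37(ω_s−ω_c) = −65(ω_r−ω_c),  ω_s=0, ω_c=1
Stage 2: ω_r = 1 − (37/65)(0−1) = 102/65
  ⇒ ω_r²/ω_c² = 102/65
Coupling ω_c² = ω_r¹ ⇒ overall = 56/37 × 102/65 = 5712/2405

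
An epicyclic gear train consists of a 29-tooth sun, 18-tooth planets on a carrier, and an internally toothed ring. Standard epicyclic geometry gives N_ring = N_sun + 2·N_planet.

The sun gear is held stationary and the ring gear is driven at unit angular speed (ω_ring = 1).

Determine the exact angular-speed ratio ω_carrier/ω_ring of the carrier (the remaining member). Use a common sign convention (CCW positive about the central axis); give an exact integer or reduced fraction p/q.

65/94

N_ring = 29 + 2·18 = 65
29(ω_s−ω_c) = −65(ω_r−ω_c),  ω_s=0, ω_r=1
29(0−ω_c) = −65(1−ω_c)  ⇒  94ω_c = 65  ⇒  ω_c = 65/94
ω_c/ω_r = 65/94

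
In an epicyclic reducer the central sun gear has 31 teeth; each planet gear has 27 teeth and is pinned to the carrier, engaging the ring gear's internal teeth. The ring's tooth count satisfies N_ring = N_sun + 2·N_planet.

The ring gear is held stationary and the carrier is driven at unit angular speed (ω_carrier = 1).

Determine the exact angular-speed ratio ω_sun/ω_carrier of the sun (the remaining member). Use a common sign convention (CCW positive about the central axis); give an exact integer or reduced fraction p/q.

N_ring = 31 + 2·27 = 85
31(ω_s−ω_c) = −85(ω_r−ω_c),  ω_r=0, ω_c=1
ω_s = 1 − (85/31)(0−1) = 116/31
ω_s/ω_c = 116/31

116/31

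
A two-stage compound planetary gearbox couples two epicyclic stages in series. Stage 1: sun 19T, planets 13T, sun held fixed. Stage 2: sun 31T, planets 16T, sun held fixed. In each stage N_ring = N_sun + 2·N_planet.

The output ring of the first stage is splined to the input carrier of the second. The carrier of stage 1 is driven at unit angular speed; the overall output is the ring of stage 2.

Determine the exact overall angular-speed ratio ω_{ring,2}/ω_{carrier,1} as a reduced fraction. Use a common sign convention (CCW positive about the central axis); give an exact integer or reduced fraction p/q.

Stage 1: N_ring = 19 + 2·13 = 45
Stage 1: 19(ω_s−ω_c) = −45(ω_r−ω_c),  ω_s=0, ω_c=1
Stage 1: ω_r = 1 − (19/45)(0−1) = 64/45
  ⇒ ω_r¹/ω_c¹ = 64/45
Stage 2: N_ring = 31 + 2·16 = 63
Stage 2: 31(ω_s−ω_c) = −63(ω_r−ω_c),  ω_s=0, ω_c=1
Stage 2: ω_r = 1 − (31/63)(0−1) = 94/63
  ⇒ ω_r²/ω_c² = 94/63
Coupling ω_c² = ω_r¹ ⇒ overall = 64/45 × 94/63 = 6016/2835

6016/2835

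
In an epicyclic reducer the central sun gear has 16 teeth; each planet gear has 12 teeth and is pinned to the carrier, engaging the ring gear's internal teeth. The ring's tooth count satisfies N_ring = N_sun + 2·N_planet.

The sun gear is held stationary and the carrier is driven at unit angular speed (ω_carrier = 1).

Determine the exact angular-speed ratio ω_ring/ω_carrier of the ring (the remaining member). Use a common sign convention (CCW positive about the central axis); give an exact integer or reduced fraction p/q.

7/5

N_ring = 16 + 2·12 = 40
16(ω_s−ω_c) = −40(ω_r−ω_c),  ω_s=0, ω_c=1
ω_r = 1 − (16/40)(0−1) = 7/5
ω_r/ω_c = 7/5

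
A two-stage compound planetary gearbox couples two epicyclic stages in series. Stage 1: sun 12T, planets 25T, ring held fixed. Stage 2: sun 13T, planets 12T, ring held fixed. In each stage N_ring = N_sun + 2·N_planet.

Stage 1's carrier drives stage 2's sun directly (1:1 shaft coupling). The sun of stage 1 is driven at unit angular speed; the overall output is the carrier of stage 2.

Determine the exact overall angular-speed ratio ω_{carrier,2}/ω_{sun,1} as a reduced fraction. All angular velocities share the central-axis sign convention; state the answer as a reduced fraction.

39/925

Stage 1: N_ring = 12 + 2·25 = 62
Stage 1: 12(ω_s−ω_c) = −62(ω_r−ω_c),  ω_r=0, ω_s=1
Stage 1: 12(1−ω_c) = −62(0−ω_c)  ⇒  74ω_c = 12  ⇒  ω_c = 6/37
  ⇒ ω_c¹/ω_s¹ = 6/37
Stage 2: N_ring = 13 + 2·12 = 37
Stage 2: 13(ω_s−ω_c) = −37(ω_r−ω_c),  ω_r=0, ω_s=1
Stage 2: 13(1−ω_c) = −37(0−ω_c)  ⇒  50ω_c = 13  ⇒  ω_c = 13/50
  ⇒ ω_c²/ω_s² = 13/50
Coupling ω_s² = ω_c¹ ⇒ overall = 6/37 × 13/50 = 39/925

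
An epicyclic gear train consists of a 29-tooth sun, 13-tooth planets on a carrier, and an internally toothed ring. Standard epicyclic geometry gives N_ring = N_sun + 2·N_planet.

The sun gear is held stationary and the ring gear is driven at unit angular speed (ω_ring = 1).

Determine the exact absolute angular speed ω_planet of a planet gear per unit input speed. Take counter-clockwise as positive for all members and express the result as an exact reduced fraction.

N_ring = 29 + 2·13 = 55
29(ω_s−ω_c) = −55(ω_r−ω_c),  ω_s=0, ω_r=1
29(0−ω_c) = −55(1−ω_c)  ⇒  84ω_c = 55  ⇒  ω_c = 55/84
sun–planet: 29·(0−55/84) = −13·(ω_p−ω_c)  ⇒  ω_p−ω_c = −(29/13)·(-55/84) = 1595/1092
ω_p = 55/84 + 1595/1092 = 55/26

55/26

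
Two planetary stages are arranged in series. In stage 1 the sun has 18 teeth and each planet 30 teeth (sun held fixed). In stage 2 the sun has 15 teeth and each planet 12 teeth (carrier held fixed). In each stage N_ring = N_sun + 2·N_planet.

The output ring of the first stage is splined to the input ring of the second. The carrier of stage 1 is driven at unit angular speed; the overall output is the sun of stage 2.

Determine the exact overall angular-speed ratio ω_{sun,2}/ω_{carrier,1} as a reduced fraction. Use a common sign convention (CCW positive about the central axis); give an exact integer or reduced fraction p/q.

-16/5

Stage 1: N_ring = 18 + 2·30 = 78
Stage 1: 18(ω_s−ω_c) = −78(ω_r−ω_c),  ω_s=0, ω_c=1
Stage 1: ω_r = 1 − (18/78)(0−1) = 16/13
  ⇒ ω_r¹/ω_c¹ = 16/13
Stage 2: N_ring = 15 + 2·12 = 39
Stage 2: 15(ω_s−ω_c) = −39(ω_r−ω_c),  ω_c=0, ω_r=1
Stage 2: ω_s = 0 − (39/15)(1−0) = -13/5
  ⇒ ω_s²/ω_r² = -13/5
Coupling ω_r² = ω_r¹ ⇒ overall = 16/13 × -13/5 = -16/5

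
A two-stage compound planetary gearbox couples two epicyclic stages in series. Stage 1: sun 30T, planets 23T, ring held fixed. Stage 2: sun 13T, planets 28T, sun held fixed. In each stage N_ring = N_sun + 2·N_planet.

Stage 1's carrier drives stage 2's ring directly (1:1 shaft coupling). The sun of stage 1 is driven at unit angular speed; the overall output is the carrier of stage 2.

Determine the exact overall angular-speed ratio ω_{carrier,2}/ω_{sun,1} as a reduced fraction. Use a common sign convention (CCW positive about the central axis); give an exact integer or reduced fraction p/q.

1035/4346

Stage 1: N_ring = 30 + 2·23 = 76
Stage 1: 30(ω_s−ω_c) = −76(ω_r−ω_c),  ω_r=0, ω_s=1
Stage 1: 30(1−ω_c) = −76(0−ω_c)  ⇒  106ω_c = 30  ⇒  ω_c = 15/53
  ⇒ ω_c¹/ω_s¹ = 15/53
Stage 2: N_ring = 13 + 2·28 = 69
Stage 2: 13(ω_s−ω_c) = −69(ω_r−ω_c),  ω_s=0, ω_r=1
Stage 2: 13(0−ω_c) = −69(1−ω_c)  ⇒  82ω_c = 69  ⇒  ω_c = 69/82
  ⇒ ω_c²/ω_r² = 69/82
Coupling ω_r² = ω_c¹ ⇒ overall = 15/53 × 69/82 = 1035/4346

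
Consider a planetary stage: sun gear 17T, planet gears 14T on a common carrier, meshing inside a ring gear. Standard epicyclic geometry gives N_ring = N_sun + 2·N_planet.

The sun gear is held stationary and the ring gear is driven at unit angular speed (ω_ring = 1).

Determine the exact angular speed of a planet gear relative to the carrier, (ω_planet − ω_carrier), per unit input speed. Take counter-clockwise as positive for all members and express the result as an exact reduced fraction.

765/868

N_ring = 17 + 2·14 = 45
17(ω_s−ω_c) = −45(ω_r−ω_c),  ω_s=0, ω_r=1
17(0−ω_c) = −45(1−ω_c)  ⇒  62ω_c = 45  ⇒  ω_c = 45/62
sun–planet: 17·(0−45/62) = −14·(ω_p−ω_c)  ⇒  ω_p−ω_c = −(17/14)·(-45/62) = 765/868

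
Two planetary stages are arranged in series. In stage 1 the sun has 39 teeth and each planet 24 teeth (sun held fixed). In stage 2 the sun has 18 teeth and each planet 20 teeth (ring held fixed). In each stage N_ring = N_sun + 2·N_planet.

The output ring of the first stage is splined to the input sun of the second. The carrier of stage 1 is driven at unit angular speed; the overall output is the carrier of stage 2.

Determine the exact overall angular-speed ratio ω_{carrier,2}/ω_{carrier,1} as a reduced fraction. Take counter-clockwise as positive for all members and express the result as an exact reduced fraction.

Stage 1: N_ring = 39 + 2·24 = 87
Stage 1: 39(ω_s−ω_c) = −87(ω_r−ω_c),  ω_s=0, ω_c=1
Stage 1: ω_r = 1 − (39/87)(0−1) = 42/29
  ⇒ ω_r¹/ω_c¹ = 42/29
Stage 2: N_ring = 18 + 2·20 = 58
Stage 2: 18(ω_s−ω_c) = −58(ω_r−ω_c),  ω_r=0, ω_s=1
Stage 2: 18(1−ω_c) = −58(0−ω_c)  ⇒  76ω_c = 18  ⇒  ω_c = 9/38
  ⇒ ω_c²/ω_s² = 9/38
Coupling ω_s² = ω_r¹ ⇒ overall = 42/29 × 9/38 = 189/551

189/551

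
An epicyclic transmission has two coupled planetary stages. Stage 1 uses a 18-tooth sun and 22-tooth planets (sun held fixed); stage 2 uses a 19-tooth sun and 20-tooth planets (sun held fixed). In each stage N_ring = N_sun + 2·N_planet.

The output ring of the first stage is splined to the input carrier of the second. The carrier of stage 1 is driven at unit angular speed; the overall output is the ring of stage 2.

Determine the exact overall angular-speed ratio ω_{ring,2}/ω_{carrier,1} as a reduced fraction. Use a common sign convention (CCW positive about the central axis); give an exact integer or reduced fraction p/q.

Stage 1: N_ring = 18 + 2·22 = 62
Stage 1: 18(ω_s−ω_c) = −62(ω_r−ω_c),  ω_s=0, ω_c=1
Stage 1: ω_r = 1 − (18/62)(0−1) = 40/31
  ⇒ ω_r¹/ω_c¹ = 40/31
Stage 2: N_ring = 19 + 2·20 = 59
Stage 2: 19(ω_s−ω_c) = −59(ω_r−ω_c),  ω_s=0, ω_c=1
Stage 2: ω_r = 1 − (19/59)(0−1) = 78/59
  ⇒ ω_r²/ω_c² = 78/59
Coupling ω_c² = ω_r¹ ⇒ overall = 40/31 × 78/59 = 3120/1829

3120/1829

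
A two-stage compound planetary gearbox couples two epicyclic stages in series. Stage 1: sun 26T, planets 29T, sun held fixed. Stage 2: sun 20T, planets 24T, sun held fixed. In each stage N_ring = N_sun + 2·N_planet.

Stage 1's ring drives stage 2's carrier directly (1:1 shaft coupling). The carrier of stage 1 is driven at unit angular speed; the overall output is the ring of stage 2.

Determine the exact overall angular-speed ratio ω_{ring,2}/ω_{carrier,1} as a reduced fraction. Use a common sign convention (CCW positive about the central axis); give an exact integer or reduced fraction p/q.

Stage 1: N_ring = 26 + 2·29 = 84
Stage 1: 26(ω_s−ω_c) = −84(ω_r−ω_c),  ω_s=0, ω_c=1
Stage 1: ω_r = 1 − (26/84)(0−1) = 55/42
  ⇒ ω_r¹/ω_c¹ = 55/42
Stage 2: N_ring = 20 + 2·24 = 68
Stage 2: 20(ω_s−ω_c) = −68(ω_r−ω_c),  ω_s=0, ω_c=1
Stage 2: ω_r = 1 − (20/68)(0−1) = 22/17
  ⇒ ω_r²/ω_c² = 22/17
Coupling ω_c² = ω_r¹ ⇒ overall = 55/42 × 22/17 = 605/357

605/357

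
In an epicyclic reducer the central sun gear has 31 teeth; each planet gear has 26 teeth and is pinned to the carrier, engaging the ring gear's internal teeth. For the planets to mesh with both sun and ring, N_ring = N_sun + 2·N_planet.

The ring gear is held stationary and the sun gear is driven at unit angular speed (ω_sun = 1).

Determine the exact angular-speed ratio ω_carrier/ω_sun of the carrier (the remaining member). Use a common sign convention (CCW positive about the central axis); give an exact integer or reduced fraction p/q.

N_ring = 31 + 2·26 = 83
31(ω_s−ω_c) = −83(ω_r−ω_c),  ω_r=0, ω_s=1
31(1−ω_c) = −83(0−ω_c)  ⇒  114ω_c = 31  ⇒  ω_c = 31/114
ω_c/ω_s = 31/114

31/114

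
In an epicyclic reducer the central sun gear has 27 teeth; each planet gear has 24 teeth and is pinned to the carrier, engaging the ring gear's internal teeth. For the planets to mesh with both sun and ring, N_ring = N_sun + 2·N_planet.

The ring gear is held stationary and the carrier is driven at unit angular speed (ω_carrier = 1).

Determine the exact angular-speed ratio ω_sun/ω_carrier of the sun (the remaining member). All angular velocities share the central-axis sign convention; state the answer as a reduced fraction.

N_ring = 27 + 2·24 = 75
27(ω_s−ω_c) = −75(ω_r−ω_c),  ω_r=0, ω_c=1
ω_s = 1 − (75/27)(0−1) = 34/9
ω_s/ω_c = 34/9

34/9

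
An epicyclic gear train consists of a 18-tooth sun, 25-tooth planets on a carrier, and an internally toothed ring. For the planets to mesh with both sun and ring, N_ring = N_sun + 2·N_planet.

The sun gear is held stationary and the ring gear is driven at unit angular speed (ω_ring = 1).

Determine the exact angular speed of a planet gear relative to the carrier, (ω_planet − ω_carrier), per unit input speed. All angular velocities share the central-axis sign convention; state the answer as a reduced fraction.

N_ring = 18 + 2·25 = 68
18(ω_s−ω_c) = −68(ω_r−ω_c),  ω_s=0, ω_r=1
18(0−ω_c) = −68(1−ω_c)  ⇒  86ω_c = 68  ⇒  ω_c = 34/43
sun–planet: 18·(0−34/43) = −25·(ω_p−ω_c)  ⇒  ω_p−ω_c = −(18/25)·(-34/43) = 612/1075

612/1075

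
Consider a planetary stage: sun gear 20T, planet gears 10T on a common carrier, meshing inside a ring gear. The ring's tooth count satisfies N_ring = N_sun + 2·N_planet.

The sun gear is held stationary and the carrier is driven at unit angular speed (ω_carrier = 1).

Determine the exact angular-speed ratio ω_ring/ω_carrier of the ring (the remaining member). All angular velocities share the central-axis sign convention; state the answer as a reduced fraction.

3/2

N_ring = 20 + 2·10 = 40
20(ω_s−ω_c) = −40(ω_r−ω_c),  ω_s=0, ω_c=1
ω_r = 1 − (20/40)(0−1) = 3/2
ω_r/ω_c = 3/2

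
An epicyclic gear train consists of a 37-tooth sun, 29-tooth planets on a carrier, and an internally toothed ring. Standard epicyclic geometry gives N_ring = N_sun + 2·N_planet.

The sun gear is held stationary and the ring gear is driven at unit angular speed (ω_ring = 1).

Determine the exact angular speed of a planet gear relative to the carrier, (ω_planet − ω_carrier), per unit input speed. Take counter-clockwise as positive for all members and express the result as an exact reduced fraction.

3515/3828

N_ring = 37 + 2·29 = 95
37(ω_s−ω_c) = −95(ω_r−ω_c),  ω_s=0, ω_r=1
37(0−ω_c) = −95(1−ω_c)  ⇒  132ω_c = 95  ⇒  ω_c = 95/132
sun–planet: 37·(0−95/132) = −29·(ω_p−ω_c)  ⇒  ω_p−ω_c = −(37/29)·(-95/132) = 3515/3828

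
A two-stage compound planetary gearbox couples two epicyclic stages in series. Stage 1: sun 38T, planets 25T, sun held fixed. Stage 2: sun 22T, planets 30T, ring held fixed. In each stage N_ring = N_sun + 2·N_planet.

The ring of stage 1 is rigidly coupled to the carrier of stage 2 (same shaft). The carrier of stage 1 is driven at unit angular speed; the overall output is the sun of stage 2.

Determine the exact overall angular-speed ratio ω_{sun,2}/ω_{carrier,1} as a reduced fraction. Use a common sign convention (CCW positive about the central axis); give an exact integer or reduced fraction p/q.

819/121

Stage 1: N_ring = 38 + 2·25 = 88
Stage 1: 38(ω_s−ω_c) = −88(ω_r−ω_c),  ω_s=0, ω_c=1
Stage 1: ω_r = 1 − (38/88)(0−1) = 63/44
  ⇒ ω_r¹/ω_c¹ = 63/44
Stage 2: N_ring = 22 + 2·30 = 82
Stage 2: 22(ω_s−ω_c) = −82(ω_r−ω_c),  ω_r=0, ω_c=1
Stage 2: ω_s = 1 − (82/22)(0−1) = 52/11
  ⇒ ω_s²/ω_c² = 52/11
Coupling ω_c² = ω_r¹ ⇒ overall = 63/44 × 52/11 = 819/121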